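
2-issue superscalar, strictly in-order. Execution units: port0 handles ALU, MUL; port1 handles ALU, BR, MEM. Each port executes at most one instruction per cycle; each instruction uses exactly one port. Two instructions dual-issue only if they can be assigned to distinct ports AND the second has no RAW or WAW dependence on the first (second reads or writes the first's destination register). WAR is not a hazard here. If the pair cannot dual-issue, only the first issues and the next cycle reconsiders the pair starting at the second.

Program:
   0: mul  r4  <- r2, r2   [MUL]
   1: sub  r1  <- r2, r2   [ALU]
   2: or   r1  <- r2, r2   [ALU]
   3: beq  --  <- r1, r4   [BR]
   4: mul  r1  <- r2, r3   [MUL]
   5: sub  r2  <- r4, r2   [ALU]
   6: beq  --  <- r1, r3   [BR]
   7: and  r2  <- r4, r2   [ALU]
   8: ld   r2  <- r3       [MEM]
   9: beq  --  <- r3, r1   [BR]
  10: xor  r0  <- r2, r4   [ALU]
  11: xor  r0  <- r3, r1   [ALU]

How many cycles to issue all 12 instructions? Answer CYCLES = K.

#0 head=0: mul/sub i0+i1 2-wide
#1 head=2: or i2 RAW r1
#2 head=3: beq/mul i3+i4 2-wide
#3 head=5: sub/beq i5+i6 2-wide
#4 head=7: and i7 WAW r2
#5 head=8: ld i8 no-port MEM/BR
#6 head=9: beq/xor i9+i10 2-wide
#7 head=11: xor i11 tail

CYCLES = 8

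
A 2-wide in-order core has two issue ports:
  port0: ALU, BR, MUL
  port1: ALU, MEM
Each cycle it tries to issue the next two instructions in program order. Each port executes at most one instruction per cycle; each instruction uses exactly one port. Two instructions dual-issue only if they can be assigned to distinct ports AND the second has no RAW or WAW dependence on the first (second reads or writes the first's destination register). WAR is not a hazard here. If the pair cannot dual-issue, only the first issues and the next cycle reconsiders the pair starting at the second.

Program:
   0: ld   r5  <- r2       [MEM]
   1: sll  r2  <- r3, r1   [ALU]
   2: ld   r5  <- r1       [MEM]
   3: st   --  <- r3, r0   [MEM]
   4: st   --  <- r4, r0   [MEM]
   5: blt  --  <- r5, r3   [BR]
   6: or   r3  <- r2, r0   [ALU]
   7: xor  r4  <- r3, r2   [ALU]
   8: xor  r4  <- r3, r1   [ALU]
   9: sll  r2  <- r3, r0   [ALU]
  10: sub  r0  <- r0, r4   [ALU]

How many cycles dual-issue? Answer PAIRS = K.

PAIRS = 3

[0] i0&i1  ld+sll  -- dual
[1] i2  ld  -- no-port MEM/MEM
[2] i3  st  -- no-port MEM/MEM
[3] i4&i5  st+blt  -- dual
[4] i6  or  -- RAW r3
[5] i7  xor  -- WAW r4
[6] i8&i9  xor+sll  -- dual
[7] i10  sub  -- tail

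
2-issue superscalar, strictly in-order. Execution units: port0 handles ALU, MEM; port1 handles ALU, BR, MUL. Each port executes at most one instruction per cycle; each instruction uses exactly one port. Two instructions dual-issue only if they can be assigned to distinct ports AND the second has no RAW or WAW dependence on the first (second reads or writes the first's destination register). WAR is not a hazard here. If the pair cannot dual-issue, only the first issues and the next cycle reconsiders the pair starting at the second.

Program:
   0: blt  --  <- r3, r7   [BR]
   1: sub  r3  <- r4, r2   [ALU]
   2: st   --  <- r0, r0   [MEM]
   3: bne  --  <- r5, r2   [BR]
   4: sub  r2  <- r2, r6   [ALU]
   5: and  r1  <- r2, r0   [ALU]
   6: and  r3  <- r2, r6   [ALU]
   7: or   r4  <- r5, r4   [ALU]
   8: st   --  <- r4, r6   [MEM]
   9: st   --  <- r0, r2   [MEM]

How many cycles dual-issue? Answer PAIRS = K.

PAIRS = 3

  cy0 -> i0+i1 (blt.BR;sub.ALU) pair
  cy1 -> i2+i3 (st.MEM;bne.BR) pair
  cy2 -> i4 (sub.ALU) RAW r2
  cy3 -> i5+i6 (and.ALU;and.ALU) pair
  cy4 -> i7 (or.ALU) RAW r4
  cy5 -> i8 (st.MEM) no-port MEM/MEM
  cy6 -> i9 (st.MEM) tail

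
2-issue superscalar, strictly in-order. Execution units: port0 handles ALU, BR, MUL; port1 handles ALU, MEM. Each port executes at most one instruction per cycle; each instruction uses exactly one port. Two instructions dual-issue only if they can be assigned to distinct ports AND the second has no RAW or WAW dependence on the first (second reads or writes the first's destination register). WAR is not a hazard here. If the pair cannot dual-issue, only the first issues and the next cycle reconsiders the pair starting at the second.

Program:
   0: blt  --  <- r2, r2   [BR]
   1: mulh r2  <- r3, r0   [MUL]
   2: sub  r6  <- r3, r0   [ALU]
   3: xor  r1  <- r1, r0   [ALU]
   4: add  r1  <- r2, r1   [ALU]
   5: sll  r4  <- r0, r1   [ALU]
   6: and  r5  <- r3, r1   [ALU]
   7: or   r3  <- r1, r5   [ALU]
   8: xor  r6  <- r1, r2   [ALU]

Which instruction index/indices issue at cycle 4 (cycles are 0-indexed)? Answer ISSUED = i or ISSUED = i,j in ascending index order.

ISSUED = 5,6

#0 head=0: blt i0 no-port BR/MUL
#1 head=1: mulh+sub i1,i2 2-wide
#2 head=3: xor i3 RAW+WAW r1
#3 head=4: add i4 RAW r1
#4 head=5: sll+and i5,i6 2-wide
#5 head=7: or+xor i7,i8 2-wide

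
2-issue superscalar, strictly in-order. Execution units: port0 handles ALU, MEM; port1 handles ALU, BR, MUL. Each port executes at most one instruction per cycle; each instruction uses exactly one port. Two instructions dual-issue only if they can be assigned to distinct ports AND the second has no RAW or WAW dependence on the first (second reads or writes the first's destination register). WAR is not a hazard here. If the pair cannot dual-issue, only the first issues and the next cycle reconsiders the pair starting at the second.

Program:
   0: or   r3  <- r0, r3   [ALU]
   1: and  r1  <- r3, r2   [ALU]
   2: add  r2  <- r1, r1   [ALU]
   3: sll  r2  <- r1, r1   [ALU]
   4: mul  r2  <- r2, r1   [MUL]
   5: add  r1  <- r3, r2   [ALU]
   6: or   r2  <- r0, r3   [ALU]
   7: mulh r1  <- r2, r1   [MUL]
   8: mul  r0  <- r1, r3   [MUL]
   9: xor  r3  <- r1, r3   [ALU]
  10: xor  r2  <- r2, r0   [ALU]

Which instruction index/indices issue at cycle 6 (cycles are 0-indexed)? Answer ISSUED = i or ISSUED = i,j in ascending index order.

#0 head=0: or i0 RAW r3
#1 head=1: and i1 RAW r1
#2 head=2: add i2 WAW r2
#3 head=3: sll i3 RAW+WAW r2
#4 head=4: mul i4 RAW r2
#5 head=5: add or i5+i6 pair
#6 head=7: mulh i7 no-port MUL/MUL
#7 head=8: mul xor i8+i9 pair
#8 head=10: xor i10 tail

ISSUED = 7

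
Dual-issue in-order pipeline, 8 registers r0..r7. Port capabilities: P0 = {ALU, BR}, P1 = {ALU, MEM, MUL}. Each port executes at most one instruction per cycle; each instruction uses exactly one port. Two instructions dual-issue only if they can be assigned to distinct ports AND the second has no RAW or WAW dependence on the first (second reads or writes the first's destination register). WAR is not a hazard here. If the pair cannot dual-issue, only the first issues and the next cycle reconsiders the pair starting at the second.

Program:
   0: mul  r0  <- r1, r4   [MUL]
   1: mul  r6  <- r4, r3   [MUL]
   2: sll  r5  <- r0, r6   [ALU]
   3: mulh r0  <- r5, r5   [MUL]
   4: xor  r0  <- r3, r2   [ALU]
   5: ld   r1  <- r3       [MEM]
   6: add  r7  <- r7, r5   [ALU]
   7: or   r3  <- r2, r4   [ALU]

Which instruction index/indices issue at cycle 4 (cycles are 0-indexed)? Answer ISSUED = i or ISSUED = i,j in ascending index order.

t=0 i0:mul ; no-port MUL/MUL
t=1 i1:mul ; RAW r6
t=2 i2:sll ; RAW r5
t=3 i3:mulh ; WAW r0
t=4 i4&i5:xor ld ; 2-wide
t=5 i6&i7:add or ; 2-wide

ISSUED = 4,5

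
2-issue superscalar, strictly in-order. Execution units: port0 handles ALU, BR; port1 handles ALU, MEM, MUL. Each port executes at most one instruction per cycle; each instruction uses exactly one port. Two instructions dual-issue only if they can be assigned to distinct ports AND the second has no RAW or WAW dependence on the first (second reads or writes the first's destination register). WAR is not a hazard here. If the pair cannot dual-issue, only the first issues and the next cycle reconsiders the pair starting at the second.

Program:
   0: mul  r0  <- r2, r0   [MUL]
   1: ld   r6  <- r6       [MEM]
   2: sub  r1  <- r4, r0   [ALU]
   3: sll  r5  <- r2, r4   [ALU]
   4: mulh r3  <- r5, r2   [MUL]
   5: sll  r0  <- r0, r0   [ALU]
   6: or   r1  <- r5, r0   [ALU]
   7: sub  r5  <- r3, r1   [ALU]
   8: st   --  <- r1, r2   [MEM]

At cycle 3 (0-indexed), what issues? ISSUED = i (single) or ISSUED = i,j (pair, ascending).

c0: i0 mul  no-port MUL/MEM
c1: i1/i2 ld;sub  pair
c2: i3 sll  RAW r5
c3: i4/i5 mulh;sll  pair
c4: i6 or  RAW r1
c5: i7/i8 sub;st  pair

ISSUED = 4,5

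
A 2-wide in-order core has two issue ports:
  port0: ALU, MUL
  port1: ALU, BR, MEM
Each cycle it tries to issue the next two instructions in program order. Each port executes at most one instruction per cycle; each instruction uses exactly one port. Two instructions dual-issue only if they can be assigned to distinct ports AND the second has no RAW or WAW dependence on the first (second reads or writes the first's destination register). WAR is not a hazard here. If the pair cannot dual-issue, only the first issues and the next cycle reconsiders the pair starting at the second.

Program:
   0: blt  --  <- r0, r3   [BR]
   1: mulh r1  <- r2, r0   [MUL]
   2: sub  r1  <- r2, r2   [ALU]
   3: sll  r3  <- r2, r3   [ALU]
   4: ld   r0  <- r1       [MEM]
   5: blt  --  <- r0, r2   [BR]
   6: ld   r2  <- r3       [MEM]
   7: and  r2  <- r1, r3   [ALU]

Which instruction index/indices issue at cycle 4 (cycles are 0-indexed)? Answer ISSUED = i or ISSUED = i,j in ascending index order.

[0] i0/i1  blt.BR mulh.MUL  -- pair
[1] i2/i3  sub.ALU sll.ALU  -- pair
[2] i4  ld.MEM  -- no-port MEM/BR
[3] i5  blt.BR  -- no-port BR/MEM
[4] i6  ld.MEM  -- WAW r2
[5] i7  and.ALU  -- tail

ISSUED = 6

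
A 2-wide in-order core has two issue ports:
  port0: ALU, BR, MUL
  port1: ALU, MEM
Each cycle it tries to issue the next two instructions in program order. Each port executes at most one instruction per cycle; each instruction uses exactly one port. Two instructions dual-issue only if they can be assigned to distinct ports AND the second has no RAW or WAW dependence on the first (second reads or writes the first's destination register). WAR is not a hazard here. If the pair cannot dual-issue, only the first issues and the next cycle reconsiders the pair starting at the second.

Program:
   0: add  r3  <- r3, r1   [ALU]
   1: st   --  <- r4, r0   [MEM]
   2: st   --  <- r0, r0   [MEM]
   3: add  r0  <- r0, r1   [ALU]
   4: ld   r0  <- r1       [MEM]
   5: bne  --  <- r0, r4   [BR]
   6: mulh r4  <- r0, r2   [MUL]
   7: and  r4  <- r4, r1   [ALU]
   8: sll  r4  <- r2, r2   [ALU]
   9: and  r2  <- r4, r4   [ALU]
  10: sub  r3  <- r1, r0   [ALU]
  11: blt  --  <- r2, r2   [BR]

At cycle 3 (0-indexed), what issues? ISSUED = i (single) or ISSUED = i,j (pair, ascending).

  cy0 -> i0,i1 (add.ALU/st.MEM) dual
  cy1 -> i2,i3 (st.MEM/add.ALU) dual
  cy2 -> i4 (ld.MEM) RAW r0
  cy3 -> i5 (bne.BR) no-port BR/MUL
  cy4 -> i6 (mulh.MUL) RAW+WAW r4
  cy5 -> i7 (and.ALU) WAW r4
  cy6 -> i8 (sll.ALU) RAW r4
  cy7 -> i9,i10 (and.ALU/sub.ALU) dual
  cy8 -> i11 (blt.BR) tail

ISSUED = 5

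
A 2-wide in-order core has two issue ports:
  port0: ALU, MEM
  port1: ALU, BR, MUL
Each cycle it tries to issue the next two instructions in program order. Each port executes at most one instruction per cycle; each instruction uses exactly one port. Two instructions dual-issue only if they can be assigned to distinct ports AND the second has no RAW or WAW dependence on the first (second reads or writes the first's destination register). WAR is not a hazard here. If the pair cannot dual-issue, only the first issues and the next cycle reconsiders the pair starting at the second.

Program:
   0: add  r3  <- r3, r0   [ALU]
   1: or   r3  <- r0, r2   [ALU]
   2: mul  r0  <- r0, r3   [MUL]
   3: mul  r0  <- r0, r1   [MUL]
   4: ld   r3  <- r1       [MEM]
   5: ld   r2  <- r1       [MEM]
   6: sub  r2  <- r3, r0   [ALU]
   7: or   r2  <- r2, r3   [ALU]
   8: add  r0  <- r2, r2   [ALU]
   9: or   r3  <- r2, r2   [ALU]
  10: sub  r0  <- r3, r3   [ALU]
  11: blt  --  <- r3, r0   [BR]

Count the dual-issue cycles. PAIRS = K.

PAIRS = 2

[0] i0  add.ALU  -- WAW r3
[1] i1  or.ALU  -- RAW r3
[2] i2  mul.MUL  -- no-port MUL/MUL
[3] i3,i4  mul.MUL+ld.MEM  -- 2-wide
[4] i5  ld.MEM  -- WAW r2
[5] i6  sub.ALU  -- RAW+WAW r2
[6] i7  or.ALU  -- RAW r2
[7] i8,i9  add.ALU+or.ALU  -- 2-wide
[8] i10  sub.ALU  -- RAW r0
[9] i11  blt.BR  -- tail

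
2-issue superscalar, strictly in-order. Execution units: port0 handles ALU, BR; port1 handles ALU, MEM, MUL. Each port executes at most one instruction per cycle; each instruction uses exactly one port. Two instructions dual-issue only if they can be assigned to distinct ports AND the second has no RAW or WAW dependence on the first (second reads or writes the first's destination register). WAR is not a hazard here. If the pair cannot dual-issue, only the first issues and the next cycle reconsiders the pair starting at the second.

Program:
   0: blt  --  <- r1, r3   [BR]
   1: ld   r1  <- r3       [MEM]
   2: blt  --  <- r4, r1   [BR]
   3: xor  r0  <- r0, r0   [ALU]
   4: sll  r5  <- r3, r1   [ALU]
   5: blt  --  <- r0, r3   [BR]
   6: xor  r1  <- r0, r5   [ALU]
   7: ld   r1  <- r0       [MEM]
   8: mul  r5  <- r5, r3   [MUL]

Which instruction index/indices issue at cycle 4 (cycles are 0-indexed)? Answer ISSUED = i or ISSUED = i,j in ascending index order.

  cy0 -> i0+i1 (blt;ld) dual
  cy1 -> i2+i3 (blt;xor) dual
  cy2 -> i4+i5 (sll;blt) dual
  cy3 -> i6 (xor) WAW r1
  cy4 -> i7 (ld) no-port MEM/MUL
  cy5 -> i8 (mul) tail

ISSUED = 7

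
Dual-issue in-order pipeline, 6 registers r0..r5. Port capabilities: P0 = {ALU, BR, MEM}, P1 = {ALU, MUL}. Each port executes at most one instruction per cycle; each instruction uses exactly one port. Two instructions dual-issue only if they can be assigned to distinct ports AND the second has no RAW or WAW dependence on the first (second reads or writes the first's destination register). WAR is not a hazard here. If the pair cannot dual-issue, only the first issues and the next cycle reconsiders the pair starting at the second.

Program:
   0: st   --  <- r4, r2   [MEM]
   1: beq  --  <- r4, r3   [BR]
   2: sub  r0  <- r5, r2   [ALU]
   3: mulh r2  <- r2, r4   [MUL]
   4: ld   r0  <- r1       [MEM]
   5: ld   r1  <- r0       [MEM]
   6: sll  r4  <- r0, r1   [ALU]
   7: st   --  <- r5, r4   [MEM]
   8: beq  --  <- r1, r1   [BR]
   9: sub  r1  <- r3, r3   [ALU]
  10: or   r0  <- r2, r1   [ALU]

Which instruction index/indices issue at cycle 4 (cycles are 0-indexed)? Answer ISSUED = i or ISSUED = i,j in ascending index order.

c0: i0 st.MEM  no-port MEM/BR
c1: i1/i2 beq.BR;sub.ALU  dual
c2: i3/i4 mulh.MUL;ld.MEM  dual
c3: i5 ld.MEM  RAW r1
c4: i6 sll.ALU  RAW r4
c5: i7 st.MEM  no-port MEM/BR
c6: i8/i9 beq.BR;sub.ALU  dual
c7: i10 or.ALU  tail

ISSUED = 6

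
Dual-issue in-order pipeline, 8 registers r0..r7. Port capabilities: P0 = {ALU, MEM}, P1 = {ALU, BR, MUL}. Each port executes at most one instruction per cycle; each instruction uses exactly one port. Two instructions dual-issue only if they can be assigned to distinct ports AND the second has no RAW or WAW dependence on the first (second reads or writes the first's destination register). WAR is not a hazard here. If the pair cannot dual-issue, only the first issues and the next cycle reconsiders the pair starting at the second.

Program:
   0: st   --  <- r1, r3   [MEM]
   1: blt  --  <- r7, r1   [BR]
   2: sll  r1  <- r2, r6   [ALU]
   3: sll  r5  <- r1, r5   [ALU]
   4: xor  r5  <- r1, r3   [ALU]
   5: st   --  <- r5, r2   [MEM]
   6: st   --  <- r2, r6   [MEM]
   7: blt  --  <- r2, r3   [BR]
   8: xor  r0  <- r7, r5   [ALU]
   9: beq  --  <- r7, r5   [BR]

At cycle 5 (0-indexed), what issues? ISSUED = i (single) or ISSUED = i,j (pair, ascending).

ISSUED = 6,7

#0 head=0: st;blt i0,i1 dual
#1 head=2: sll i2 RAW r1
#2 head=3: sll i3 WAW r5
#3 head=4: xor i4 RAW r5
#4 head=5: st i5 no-port MEM/MEM
#5 head=6: st;blt i6,i7 dual
#6 head=8: xor;beq i8,i9 dual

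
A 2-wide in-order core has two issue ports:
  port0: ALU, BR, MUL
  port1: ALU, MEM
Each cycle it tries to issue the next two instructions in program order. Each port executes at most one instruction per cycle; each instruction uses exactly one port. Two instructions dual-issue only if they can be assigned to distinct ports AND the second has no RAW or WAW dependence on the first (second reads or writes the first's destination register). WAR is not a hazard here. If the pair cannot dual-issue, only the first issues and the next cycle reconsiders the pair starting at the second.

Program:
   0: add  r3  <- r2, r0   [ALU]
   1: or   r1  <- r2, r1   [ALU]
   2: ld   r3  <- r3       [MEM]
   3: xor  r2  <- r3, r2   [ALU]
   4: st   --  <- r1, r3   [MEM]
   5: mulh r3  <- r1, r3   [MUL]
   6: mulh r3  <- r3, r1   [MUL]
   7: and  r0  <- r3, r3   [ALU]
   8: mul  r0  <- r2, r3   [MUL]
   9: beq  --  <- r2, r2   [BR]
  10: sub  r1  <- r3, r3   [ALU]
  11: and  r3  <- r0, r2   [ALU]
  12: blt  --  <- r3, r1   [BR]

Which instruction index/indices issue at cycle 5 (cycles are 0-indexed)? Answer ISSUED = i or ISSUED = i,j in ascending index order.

ISSUED = 7

  cy0 -> i0+i1 (add.ALU+or.ALU) 2-wide
  cy1 -> i2 (ld.MEM) RAW r3
  cy2 -> i3+i4 (xor.ALU+st.MEM) 2-wide
  cy3 -> i5 (mulh.MUL) no-port MUL/MUL
  cy4 -> i6 (mulh.MUL) RAW r3
  cy5 -> i7 (and.ALU) WAW r0
  cy6 -> i8 (mul.MUL) no-port MUL/BR
  cy7 -> i9+i10 (beq.BR+sub.ALU) 2-wide
  cy8 -> i11 (and.ALU) RAW r3
  cy9 -> i12 (blt.BR) tail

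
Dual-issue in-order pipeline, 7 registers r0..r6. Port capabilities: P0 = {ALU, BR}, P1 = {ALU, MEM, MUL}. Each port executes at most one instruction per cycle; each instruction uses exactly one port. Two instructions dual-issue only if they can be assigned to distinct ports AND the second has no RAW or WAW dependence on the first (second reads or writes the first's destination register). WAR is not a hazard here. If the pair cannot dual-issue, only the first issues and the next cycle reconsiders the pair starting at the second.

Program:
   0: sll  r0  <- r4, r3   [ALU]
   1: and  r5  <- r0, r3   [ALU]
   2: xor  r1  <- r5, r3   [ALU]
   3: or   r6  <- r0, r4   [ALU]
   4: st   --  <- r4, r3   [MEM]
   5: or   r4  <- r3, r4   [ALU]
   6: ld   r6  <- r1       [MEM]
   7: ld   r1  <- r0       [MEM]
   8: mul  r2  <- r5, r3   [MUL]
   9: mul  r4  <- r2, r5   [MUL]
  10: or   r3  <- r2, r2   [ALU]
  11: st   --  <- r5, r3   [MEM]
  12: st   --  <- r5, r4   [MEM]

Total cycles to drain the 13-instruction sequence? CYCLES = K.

CYCLES = 10

t=0 i0:sll ; RAW r0
t=1 i1:and ; RAW r5
t=2 i2/i3:xor or ; 2-wide
t=3 i4/i5:st or ; 2-wide
t=4 i6:ld ; no-port MEM/MEM
t=5 i7:ld ; no-port MEM/MUL
t=6 i8:mul ; no-port MUL/MUL
t=7 i9/i10:mul or ; 2-wide
t=8 i11:st ; no-port MEM/MEM
t=9 i12:st ; tail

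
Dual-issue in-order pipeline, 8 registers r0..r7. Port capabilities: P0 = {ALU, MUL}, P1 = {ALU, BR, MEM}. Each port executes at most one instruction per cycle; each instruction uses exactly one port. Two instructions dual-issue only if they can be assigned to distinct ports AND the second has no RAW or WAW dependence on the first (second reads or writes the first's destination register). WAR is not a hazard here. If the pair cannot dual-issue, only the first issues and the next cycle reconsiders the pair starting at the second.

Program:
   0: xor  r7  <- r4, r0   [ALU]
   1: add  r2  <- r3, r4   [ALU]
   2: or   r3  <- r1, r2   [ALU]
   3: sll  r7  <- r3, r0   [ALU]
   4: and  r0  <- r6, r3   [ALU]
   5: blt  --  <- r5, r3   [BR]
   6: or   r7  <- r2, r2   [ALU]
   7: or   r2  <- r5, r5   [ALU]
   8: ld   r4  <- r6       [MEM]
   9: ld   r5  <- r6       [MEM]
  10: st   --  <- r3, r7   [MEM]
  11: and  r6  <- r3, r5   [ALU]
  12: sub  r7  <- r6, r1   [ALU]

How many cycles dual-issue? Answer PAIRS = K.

PAIRS = 5

[0] i0+i1  xor.ALU/add.ALU  -- pair
[1] i2  or.ALU  -- RAW r3
[2] i3+i4  sll.ALU/and.ALU  -- pair
[3] i5+i6  blt.BR/or.ALU  -- pair
[4] i7+i8  or.ALU/ld.MEM  -- pair
[5] i9  ld.MEM  -- no-port MEM/MEM
[6] i10+i11  st.MEM/and.ALU  -- pair
[7] i12  sub.ALU  -- tail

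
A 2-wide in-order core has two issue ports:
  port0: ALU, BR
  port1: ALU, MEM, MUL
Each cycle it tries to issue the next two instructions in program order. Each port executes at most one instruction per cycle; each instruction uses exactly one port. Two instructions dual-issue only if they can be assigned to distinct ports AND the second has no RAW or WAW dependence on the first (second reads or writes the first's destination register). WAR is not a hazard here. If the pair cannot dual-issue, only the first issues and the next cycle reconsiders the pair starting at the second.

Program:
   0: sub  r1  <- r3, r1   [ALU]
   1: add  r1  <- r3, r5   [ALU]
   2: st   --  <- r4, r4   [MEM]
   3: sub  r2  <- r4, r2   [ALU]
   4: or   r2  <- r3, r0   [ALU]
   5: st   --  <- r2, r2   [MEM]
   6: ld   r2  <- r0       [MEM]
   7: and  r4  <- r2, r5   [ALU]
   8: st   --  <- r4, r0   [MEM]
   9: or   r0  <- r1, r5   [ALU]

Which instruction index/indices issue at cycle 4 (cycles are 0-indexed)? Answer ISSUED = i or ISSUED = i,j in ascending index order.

#0 head=0: sub.ALU i0 WAW r1
#1 head=1: add.ALU/st.MEM i1/i2 2-wide
#2 head=3: sub.ALU i3 WAW r2
#3 head=4: or.ALU i4 RAW r2
#4 head=5: st.MEM i5 no-port MEM/MEM
#5 head=6: ld.MEM i6 RAW r2
#6 head=7: and.ALU i7 RAW r4
#7 head=8: st.MEM/or.ALU i8/i9 2-wide

ISSUED = 5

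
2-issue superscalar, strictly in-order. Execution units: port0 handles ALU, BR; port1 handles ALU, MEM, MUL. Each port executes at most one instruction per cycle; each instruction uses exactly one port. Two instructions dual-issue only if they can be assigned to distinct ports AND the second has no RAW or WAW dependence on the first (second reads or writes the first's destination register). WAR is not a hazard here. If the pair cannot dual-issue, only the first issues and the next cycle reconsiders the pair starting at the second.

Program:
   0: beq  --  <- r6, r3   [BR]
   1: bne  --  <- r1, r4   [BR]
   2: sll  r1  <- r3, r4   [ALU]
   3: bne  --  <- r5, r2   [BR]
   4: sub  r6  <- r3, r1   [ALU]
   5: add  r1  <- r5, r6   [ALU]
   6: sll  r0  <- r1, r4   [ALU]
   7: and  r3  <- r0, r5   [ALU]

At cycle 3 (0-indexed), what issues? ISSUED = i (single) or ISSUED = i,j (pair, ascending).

ISSUED = 5

c0: i0 beq  no-port BR/BR
c1: i1/i2 bne sll  dual
c2: i3/i4 bne sub  dual
c3: i5 add  RAW r1
c4: i6 sll  RAW r0
c5: i7 and  tail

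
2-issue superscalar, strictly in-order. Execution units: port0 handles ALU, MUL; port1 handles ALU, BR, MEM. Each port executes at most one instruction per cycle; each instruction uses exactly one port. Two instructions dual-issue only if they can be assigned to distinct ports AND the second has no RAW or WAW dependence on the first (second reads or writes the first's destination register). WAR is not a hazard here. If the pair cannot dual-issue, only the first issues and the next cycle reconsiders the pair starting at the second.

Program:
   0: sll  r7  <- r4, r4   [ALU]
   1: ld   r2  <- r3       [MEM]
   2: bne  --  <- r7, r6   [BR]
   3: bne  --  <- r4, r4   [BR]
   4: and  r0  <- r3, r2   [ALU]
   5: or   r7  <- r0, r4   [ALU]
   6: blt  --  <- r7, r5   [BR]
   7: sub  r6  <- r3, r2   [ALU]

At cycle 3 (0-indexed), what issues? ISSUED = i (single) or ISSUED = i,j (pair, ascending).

[0] i0,i1  sll/ld  -- pair
[1] i2  bne  -- no-port BR/BR
[2] i3,i4  bne/and  -- pair
[3] i5  or  -- RAW r7
[4] i6,i7  blt/sub  -- pair

ISSUED = 5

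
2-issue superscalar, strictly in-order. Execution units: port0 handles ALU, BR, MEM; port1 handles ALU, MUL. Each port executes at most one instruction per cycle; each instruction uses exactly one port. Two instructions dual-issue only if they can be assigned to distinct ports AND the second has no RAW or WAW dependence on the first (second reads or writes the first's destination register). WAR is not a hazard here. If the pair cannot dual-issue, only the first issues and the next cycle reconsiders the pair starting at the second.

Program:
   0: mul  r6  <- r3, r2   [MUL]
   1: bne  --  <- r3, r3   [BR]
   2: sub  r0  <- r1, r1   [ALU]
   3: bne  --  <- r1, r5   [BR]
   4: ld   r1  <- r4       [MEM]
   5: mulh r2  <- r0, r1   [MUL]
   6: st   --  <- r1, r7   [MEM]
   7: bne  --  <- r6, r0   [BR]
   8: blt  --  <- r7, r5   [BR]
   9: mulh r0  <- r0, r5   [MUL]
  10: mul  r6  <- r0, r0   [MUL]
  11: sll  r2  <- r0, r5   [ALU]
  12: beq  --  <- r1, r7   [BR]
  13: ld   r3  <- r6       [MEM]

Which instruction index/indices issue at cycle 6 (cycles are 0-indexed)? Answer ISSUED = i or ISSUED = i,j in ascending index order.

#0 head=0: mul;bne i0&i1 pair
#1 head=2: sub;bne i2&i3 pair
#2 head=4: ld i4 RAW r1
#3 head=5: mulh;st i5&i6 pair
#4 head=7: bne i7 no-port BR/BR
#5 head=8: blt;mulh i8&i9 pair
#6 head=10: mul;sll i10&i11 pair
#7 head=12: beq i12 no-port BR/MEM
#8 head=13: ld i13 tail

ISSUED = 10,11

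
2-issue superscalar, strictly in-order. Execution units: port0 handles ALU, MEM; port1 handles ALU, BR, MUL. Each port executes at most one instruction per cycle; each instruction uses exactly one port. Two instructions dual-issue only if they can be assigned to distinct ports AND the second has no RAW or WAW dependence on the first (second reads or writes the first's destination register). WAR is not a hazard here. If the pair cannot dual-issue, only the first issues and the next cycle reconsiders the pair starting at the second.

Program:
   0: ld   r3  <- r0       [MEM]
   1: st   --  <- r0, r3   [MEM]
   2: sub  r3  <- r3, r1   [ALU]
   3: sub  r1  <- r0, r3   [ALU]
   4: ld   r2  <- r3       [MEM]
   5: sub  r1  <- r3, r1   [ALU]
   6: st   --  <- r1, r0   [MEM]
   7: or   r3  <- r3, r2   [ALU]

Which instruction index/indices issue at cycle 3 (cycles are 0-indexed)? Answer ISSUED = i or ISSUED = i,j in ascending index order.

ISSUED = 5

[0] i0  ld.MEM  -- no-port MEM/MEM
[1] i1&i2  st.MEM/sub.ALU  -- pair
[2] i3&i4  sub.ALU/ld.MEM  -- pair
[3] i5  sub.ALU  -- RAW r1
[4] i6&i7  st.MEM/or.ALU  -- pair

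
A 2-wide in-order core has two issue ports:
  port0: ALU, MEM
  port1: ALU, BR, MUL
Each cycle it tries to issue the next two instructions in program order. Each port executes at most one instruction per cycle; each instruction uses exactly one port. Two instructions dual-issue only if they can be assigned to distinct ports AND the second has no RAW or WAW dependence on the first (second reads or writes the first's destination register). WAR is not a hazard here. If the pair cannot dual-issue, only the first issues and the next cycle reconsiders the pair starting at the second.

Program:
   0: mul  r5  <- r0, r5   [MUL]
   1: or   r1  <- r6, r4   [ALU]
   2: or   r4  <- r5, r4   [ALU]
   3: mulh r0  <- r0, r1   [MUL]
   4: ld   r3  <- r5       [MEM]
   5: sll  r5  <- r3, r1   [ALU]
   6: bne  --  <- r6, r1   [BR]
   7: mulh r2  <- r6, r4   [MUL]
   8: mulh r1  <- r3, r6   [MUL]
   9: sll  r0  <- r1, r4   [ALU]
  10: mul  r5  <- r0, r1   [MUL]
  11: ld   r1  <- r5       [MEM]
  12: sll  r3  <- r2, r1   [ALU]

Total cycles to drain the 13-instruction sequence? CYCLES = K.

0. mul.MUL/or.ALU @i0,i1  | 2-wide
1. or.ALU/mulh.MUL @i2,i3  | 2-wide
2. ld.MEM @i4  | RAW r3
3. sll.ALU/bne.BR @i5,i6  | 2-wide
4. mulh.MUL @i7  | no-port MUL/MUL
5. mulh.MUL @i8  | RAW r1
6. sll.ALU @i9  | RAW r0
7. mul.MUL @i10  | RAW r5
8. ld.MEM @i11  | RAW r1
9. sll.ALU @i12  | tail

CYCLES = 10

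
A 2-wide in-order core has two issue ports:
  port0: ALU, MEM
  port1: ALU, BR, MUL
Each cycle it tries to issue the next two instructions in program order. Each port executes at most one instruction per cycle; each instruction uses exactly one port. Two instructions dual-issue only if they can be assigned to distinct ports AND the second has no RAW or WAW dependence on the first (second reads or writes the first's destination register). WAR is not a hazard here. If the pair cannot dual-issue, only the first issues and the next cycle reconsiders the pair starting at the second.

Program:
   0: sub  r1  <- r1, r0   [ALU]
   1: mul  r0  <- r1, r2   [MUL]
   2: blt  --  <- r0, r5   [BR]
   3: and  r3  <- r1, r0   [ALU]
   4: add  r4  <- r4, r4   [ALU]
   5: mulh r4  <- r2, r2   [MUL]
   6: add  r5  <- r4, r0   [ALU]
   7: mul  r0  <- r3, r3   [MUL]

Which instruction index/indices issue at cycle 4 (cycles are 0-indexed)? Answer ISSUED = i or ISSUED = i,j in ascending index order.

ISSUED = 5

0. sub @i0  | RAW r1
1. mul @i1  | no-port MUL/BR
2. blt;and @i2&i3  | dual
3. add @i4  | WAW r4
4. mulh @i5  | RAW r4
5. add;mul @i6&i7  | dual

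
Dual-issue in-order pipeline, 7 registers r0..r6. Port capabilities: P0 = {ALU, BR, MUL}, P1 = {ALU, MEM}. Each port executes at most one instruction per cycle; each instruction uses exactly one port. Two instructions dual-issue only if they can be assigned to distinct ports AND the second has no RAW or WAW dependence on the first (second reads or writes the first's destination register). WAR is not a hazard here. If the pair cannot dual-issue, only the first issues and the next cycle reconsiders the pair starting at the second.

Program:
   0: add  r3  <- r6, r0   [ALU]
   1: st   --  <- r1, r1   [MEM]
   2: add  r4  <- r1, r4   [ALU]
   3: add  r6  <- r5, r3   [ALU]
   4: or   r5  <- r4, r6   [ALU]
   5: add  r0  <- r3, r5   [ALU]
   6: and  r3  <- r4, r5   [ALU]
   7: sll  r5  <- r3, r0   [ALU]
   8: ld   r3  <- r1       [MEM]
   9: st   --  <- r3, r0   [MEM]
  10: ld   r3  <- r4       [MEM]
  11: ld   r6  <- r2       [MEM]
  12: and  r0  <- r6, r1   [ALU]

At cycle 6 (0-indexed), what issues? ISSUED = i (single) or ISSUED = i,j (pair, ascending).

ISSUED = 10

[0] i0&i1  add.ALU+st.MEM  -- 2-wide
[1] i2&i3  add.ALU+add.ALU  -- 2-wide
[2] i4  or.ALU  -- RAW r5
[3] i5&i6  add.ALU+and.ALU  -- 2-wide
[4] i7&i8  sll.ALU+ld.MEM  -- 2-wide
[5] i9  st.MEM  -- no-port MEM/MEM
[6] i10  ld.MEM  -- no-port MEM/MEM
[7] i11  ld.MEM  -- RAW r6
[8] i12  and.ALU  -- tail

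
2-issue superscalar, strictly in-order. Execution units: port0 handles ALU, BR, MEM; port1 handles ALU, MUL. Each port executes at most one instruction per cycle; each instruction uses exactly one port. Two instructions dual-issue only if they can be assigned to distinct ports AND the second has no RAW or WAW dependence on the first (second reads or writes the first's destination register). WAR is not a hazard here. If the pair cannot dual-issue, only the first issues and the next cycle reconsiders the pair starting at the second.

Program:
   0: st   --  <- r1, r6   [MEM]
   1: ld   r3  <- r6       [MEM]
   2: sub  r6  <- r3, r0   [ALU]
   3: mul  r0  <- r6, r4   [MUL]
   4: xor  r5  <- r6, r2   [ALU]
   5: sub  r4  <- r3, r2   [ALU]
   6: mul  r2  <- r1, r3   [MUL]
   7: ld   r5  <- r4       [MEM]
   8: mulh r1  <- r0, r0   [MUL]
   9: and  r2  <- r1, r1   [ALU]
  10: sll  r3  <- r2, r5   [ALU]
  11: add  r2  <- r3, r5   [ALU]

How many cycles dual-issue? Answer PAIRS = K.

PAIRS = 3

t=0 i0:st ; no-port MEM/MEM
t=1 i1:ld ; RAW r3
t=2 i2:sub ; RAW r6
t=3 i3,i4:mul;xor ; 2-wide
t=4 i5,i6:sub;mul ; 2-wide
t=5 i7,i8:ld;mulh ; 2-wide
t=6 i9:and ; RAW r2
t=7 i10:sll ; RAW r3
t=8 i11:add ; tail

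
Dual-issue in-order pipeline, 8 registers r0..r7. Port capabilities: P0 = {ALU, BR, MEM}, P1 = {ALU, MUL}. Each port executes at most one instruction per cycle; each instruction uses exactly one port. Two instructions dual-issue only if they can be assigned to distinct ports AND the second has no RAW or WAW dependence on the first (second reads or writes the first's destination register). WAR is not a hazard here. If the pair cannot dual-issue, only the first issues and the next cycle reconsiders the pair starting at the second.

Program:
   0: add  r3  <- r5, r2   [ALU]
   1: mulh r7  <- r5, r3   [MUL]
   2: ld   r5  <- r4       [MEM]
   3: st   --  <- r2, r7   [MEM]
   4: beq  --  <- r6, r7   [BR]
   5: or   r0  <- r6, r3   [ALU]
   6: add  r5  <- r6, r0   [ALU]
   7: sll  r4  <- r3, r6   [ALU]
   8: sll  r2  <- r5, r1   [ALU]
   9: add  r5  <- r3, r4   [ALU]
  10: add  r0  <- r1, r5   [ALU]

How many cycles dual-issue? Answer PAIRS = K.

c0: i0 add  RAW r3
c1: i1,i2 mulh+ld  dual
c2: i3 st  no-port MEM/BR
c3: i4,i5 beq+or  dual
c4: i6,i7 add+sll  dual
c5: i8,i9 sll+add  dual
c6: i10 add  tail

PAIRS = 4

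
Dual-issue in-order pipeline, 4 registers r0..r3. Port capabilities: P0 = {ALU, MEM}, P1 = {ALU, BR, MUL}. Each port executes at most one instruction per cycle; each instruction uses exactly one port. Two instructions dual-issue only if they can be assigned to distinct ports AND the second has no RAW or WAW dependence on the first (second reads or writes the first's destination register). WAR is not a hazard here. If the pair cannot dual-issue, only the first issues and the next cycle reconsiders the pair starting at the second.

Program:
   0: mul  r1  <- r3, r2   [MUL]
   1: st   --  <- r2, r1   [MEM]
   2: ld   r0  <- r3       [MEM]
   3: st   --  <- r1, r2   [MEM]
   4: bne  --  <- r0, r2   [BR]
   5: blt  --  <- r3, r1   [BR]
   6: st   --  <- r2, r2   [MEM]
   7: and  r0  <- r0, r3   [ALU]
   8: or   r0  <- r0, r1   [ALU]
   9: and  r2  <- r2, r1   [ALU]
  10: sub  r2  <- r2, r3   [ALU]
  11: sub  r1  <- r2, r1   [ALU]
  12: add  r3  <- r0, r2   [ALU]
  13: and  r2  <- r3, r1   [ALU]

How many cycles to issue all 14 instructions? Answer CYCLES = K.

CYCLES = 10

t=0 i0:mul ; RAW r1
t=1 i1:st ; no-port MEM/MEM
t=2 i2:ld ; no-port MEM/MEM
t=3 i3&i4:st/bne ; dual
t=4 i5&i6:blt/st ; dual
t=5 i7:and ; RAW+WAW r0
t=6 i8&i9:or/and ; dual
t=7 i10:sub ; RAW r2
t=8 i11&i12:sub/add ; dual
t=9 i13:and ; tail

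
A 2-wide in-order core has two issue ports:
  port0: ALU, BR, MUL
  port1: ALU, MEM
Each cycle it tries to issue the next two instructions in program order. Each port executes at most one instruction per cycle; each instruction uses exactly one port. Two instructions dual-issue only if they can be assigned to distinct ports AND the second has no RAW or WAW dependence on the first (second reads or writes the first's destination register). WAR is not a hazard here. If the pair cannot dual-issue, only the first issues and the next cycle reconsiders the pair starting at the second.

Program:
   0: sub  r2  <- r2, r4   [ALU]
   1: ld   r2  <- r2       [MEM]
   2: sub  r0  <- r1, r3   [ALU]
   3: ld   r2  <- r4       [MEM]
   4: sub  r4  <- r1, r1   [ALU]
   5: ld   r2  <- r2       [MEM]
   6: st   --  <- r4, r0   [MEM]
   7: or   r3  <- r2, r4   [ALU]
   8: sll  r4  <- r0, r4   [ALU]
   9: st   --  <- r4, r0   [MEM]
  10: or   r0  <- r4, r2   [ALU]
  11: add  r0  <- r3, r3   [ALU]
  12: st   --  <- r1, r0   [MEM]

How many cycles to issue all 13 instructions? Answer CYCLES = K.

  cy0 -> i0 (sub.ALU) RAW+WAW r2
  cy1 -> i1/i2 (ld.MEM+sub.ALU) 2-wide
  cy2 -> i3/i4 (ld.MEM+sub.ALU) 2-wide
  cy3 -> i5 (ld.MEM) no-port MEM/MEM
  cy4 -> i6/i7 (st.MEM+or.ALU) 2-wide
  cy5 -> i8 (sll.ALU) RAW r4
  cy6 -> i9/i10 (st.MEM+or.ALU) 2-wide
  cy7 -> i11 (add.ALU) RAW r0
  cy8 -> i12 (st.MEM) tail

CYCLES = 9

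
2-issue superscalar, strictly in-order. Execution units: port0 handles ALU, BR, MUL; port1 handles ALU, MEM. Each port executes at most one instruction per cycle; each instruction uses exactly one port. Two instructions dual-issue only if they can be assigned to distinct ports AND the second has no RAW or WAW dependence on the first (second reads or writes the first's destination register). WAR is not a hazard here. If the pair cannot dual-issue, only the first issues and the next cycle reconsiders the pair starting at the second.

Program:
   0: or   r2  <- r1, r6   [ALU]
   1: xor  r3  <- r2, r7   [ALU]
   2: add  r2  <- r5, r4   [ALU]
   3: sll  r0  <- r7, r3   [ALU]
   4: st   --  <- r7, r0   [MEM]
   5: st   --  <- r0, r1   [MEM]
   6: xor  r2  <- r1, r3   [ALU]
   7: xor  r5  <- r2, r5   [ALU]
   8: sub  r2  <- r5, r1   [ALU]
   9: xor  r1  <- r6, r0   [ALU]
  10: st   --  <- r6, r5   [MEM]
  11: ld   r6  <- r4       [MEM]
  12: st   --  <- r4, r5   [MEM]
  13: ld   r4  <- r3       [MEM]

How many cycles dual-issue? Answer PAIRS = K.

t=0 i0:or ; RAW r2
t=1 i1&i2:xor;add ; dual
t=2 i3:sll ; RAW r0
t=3 i4:st ; no-port MEM/MEM
t=4 i5&i6:st;xor ; dual
t=5 i7:xor ; RAW r5
t=6 i8&i9:sub;xor ; dual
t=7 i10:st ; no-port MEM/MEM
t=8 i11:ld ; no-port MEM/MEM
t=9 i12:st ; no-port MEM/MEM
t=10 i13:ld ; tail

PAIRS = 3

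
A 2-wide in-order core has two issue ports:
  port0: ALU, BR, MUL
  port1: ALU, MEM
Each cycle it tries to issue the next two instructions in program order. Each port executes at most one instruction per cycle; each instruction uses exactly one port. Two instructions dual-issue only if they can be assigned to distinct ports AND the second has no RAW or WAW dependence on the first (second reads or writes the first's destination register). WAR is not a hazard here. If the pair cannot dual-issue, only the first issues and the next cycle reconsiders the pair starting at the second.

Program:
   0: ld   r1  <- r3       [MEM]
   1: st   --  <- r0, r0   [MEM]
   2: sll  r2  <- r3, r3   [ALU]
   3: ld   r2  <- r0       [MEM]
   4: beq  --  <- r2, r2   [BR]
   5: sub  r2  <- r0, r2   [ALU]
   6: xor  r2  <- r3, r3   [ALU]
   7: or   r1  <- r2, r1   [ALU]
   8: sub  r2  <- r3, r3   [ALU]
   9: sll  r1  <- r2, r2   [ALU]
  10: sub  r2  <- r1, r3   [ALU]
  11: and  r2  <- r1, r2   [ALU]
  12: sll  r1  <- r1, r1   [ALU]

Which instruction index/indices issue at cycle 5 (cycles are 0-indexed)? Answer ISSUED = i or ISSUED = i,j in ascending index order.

t=0 i0:ld ; no-port MEM/MEM
t=1 i1&i2:st/sll ; 2-wide
t=2 i3:ld ; RAW r2
t=3 i4&i5:beq/sub ; 2-wide
t=4 i6:xor ; RAW r2
t=5 i7&i8:or/sub ; 2-wide
t=6 i9:sll ; RAW r1
t=7 i10:sub ; RAW+WAW r2
t=8 i11&i12:and/sll ; 2-wide

ISSUED = 7,8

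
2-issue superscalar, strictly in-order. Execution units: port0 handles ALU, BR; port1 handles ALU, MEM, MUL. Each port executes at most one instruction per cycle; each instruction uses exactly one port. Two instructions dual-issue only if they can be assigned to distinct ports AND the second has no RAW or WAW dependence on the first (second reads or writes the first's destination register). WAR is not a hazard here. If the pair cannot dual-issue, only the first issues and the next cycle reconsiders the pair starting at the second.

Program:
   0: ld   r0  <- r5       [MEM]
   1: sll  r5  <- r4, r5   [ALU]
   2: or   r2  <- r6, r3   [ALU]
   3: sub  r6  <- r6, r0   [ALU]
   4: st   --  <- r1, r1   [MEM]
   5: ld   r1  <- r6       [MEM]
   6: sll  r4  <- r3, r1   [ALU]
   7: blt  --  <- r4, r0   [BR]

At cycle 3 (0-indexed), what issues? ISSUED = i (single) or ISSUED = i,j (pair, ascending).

c0: i0+i1 ld.MEM/sll.ALU  pair
c1: i2+i3 or.ALU/sub.ALU  pair
c2: i4 st.MEM  no-port MEM/MEM
c3: i5 ld.MEM  RAW r1
c4: i6 sll.ALU  RAW r4
c5: i7 blt.BR  tail

ISSUED = 5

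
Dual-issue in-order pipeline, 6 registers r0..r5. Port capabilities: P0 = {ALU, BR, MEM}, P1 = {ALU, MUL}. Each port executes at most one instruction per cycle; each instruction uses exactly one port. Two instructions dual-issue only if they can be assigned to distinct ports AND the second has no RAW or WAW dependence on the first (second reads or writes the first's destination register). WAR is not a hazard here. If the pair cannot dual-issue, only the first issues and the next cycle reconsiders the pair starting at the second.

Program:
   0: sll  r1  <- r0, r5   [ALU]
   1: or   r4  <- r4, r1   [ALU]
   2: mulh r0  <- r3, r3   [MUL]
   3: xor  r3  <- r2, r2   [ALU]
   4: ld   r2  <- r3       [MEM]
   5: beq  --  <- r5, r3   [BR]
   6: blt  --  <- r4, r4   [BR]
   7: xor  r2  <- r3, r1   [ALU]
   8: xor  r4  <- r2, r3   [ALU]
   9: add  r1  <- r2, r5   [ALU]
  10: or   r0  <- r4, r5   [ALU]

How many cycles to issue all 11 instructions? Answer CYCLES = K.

c0: i0 sll.ALU  RAW r1
c1: i1/i2 or.ALU mulh.MUL  pair
c2: i3 xor.ALU  RAW r3
c3: i4 ld.MEM  no-port MEM/BR
c4: i5 beq.BR  no-port BR/BR
c5: i6/i7 blt.BR xor.ALU  pair
c6: i8/i9 xor.ALU add.ALU  pair
c7: i10 or.ALU  tail

CYCLES = 8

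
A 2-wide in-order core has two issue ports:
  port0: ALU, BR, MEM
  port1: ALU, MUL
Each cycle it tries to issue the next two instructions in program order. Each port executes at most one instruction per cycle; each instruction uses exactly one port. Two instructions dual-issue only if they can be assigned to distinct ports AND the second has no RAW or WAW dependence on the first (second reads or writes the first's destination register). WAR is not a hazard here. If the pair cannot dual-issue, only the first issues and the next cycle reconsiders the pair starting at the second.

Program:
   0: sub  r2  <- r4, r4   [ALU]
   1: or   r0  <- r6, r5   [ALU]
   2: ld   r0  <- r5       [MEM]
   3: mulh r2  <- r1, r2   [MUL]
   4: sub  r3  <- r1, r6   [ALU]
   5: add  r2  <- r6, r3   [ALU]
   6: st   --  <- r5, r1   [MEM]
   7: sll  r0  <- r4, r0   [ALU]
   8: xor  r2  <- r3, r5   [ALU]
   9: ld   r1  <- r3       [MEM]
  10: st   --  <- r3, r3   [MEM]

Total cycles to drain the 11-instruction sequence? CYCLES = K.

CYCLES = 7

c0: i0+i1 sub.ALU/or.ALU  pair
c1: i2+i3 ld.MEM/mulh.MUL  pair
c2: i4 sub.ALU  RAW r3
c3: i5+i6 add.ALU/st.MEM  pair
c4: i7+i8 sll.ALU/xor.ALU  pair
c5: i9 ld.MEM  no-port MEM/MEM
c6: i10 st.MEM  tail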